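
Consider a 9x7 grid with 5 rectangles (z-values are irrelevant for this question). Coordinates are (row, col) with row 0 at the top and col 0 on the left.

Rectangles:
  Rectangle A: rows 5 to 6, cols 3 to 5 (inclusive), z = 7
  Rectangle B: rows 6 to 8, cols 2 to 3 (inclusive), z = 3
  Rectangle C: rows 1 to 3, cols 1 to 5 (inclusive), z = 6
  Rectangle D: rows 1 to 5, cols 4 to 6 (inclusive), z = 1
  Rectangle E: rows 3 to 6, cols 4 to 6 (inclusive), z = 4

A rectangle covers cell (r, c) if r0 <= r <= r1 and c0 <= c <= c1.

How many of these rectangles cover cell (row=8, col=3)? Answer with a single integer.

Check cell (8,3):
  A: rows 5-6 cols 3-5 -> outside (row miss)
  B: rows 6-8 cols 2-3 -> covers
  C: rows 1-3 cols 1-5 -> outside (row miss)
  D: rows 1-5 cols 4-6 -> outside (row miss)
  E: rows 3-6 cols 4-6 -> outside (row miss)
Count covering = 1

Answer: 1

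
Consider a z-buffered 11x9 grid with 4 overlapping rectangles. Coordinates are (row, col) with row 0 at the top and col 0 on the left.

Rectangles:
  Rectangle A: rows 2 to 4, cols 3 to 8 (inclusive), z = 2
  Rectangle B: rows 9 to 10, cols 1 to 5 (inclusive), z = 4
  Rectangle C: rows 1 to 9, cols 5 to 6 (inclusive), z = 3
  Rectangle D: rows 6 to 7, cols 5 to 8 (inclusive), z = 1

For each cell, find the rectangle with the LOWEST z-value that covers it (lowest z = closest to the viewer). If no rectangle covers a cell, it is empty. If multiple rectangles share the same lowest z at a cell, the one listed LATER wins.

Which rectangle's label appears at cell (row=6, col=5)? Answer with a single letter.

Answer: D

Derivation:
Check cell (6,5):
  A: rows 2-4 cols 3-8 -> outside (row miss)
  B: rows 9-10 cols 1-5 -> outside (row miss)
  C: rows 1-9 cols 5-6 z=3 -> covers; best now C (z=3)
  D: rows 6-7 cols 5-8 z=1 -> covers; best now D (z=1)
Winner: D at z=1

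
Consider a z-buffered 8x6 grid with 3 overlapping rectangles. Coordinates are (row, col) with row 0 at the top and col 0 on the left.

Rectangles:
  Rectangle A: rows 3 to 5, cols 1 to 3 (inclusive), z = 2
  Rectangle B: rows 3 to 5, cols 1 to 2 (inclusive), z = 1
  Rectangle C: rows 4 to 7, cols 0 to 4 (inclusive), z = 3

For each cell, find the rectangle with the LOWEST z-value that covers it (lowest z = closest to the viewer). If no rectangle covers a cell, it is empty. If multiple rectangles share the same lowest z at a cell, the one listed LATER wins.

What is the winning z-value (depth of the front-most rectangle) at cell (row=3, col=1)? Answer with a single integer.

Answer: 1

Derivation:
Check cell (3,1):
  A: rows 3-5 cols 1-3 z=2 -> covers; best now A (z=2)
  B: rows 3-5 cols 1-2 z=1 -> covers; best now B (z=1)
  C: rows 4-7 cols 0-4 -> outside (row miss)
Winner: B at z=1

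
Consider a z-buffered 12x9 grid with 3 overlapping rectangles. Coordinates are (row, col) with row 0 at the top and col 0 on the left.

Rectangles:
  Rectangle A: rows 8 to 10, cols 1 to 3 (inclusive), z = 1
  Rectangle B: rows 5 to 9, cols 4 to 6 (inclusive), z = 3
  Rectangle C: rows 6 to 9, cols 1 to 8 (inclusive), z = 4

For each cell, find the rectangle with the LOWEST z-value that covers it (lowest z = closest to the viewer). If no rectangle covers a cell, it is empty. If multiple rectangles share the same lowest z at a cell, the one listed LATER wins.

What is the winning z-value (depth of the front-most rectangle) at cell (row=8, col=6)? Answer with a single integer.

Check cell (8,6):
  A: rows 8-10 cols 1-3 -> outside (col miss)
  B: rows 5-9 cols 4-6 z=3 -> covers; best now B (z=3)
  C: rows 6-9 cols 1-8 z=4 -> covers; best now B (z=3)
Winner: B at z=3

Answer: 3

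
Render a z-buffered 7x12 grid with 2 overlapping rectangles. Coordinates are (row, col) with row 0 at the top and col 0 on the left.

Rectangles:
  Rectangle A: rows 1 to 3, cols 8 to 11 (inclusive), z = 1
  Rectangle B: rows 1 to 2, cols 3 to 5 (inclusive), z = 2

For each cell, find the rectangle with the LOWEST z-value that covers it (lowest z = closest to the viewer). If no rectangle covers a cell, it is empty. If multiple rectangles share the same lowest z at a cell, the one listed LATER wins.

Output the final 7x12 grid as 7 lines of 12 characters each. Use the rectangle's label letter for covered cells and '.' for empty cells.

............
...BBB..AAAA
...BBB..AAAA
........AAAA
............
............
............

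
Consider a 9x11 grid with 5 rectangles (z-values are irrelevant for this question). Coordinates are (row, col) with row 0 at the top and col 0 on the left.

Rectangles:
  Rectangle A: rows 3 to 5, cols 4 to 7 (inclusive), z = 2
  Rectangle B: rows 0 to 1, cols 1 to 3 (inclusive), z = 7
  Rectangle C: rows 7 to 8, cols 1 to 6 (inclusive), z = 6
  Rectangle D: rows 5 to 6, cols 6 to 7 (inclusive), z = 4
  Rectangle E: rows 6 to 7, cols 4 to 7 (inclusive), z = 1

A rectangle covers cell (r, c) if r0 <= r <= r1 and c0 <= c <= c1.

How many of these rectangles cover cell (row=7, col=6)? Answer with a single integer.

Check cell (7,6):
  A: rows 3-5 cols 4-7 -> outside (row miss)
  B: rows 0-1 cols 1-3 -> outside (row miss)
  C: rows 7-8 cols 1-6 -> covers
  D: rows 5-6 cols 6-7 -> outside (row miss)
  E: rows 6-7 cols 4-7 -> covers
Count covering = 2

Answer: 2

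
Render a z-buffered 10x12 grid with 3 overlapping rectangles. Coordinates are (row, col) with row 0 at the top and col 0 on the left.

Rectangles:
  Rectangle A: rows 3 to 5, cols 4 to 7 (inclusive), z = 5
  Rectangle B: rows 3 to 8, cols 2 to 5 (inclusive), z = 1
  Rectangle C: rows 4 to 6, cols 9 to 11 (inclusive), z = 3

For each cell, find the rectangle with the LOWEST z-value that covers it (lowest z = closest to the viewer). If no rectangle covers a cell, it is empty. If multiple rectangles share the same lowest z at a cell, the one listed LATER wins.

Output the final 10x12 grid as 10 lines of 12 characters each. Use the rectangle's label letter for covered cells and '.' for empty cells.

............
............
............
..BBBBAA....
..BBBBAA.CCC
..BBBBAA.CCC
..BBBB...CCC
..BBBB......
..BBBB......
............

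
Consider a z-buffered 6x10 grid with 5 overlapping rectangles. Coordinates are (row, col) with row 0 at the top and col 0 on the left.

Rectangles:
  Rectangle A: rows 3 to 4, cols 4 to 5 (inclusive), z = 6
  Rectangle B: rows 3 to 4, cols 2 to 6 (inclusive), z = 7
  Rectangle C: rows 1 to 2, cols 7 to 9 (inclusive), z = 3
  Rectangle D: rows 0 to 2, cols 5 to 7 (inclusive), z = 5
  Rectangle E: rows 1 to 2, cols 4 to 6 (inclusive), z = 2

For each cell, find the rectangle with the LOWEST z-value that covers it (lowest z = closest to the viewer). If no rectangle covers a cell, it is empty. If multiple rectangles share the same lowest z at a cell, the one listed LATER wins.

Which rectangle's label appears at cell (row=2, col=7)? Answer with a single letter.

Answer: C

Derivation:
Check cell (2,7):
  A: rows 3-4 cols 4-5 -> outside (row miss)
  B: rows 3-4 cols 2-6 -> outside (row miss)
  C: rows 1-2 cols 7-9 z=3 -> covers; best now C (z=3)
  D: rows 0-2 cols 5-7 z=5 -> covers; best now C (z=3)
  E: rows 1-2 cols 4-6 -> outside (col miss)
Winner: C at z=3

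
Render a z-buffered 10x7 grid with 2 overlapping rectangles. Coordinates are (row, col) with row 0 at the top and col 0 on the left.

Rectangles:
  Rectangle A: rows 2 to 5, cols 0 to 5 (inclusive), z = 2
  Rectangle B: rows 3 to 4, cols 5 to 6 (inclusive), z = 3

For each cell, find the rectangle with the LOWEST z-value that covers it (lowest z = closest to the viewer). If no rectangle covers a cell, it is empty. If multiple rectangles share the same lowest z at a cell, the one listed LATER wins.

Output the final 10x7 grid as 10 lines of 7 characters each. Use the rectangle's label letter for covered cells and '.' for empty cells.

.......
.......
AAAAAA.
AAAAAAB
AAAAAAB
AAAAAA.
.......
.......
.......
.......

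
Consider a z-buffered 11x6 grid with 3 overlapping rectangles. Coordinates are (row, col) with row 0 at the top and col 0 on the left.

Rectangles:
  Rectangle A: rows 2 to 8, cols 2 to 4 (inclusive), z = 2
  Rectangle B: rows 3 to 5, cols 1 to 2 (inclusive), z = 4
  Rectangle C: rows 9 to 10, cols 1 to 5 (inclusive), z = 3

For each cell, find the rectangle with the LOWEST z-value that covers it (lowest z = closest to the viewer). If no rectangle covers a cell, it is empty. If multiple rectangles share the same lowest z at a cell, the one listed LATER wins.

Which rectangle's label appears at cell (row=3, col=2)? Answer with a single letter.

Check cell (3,2):
  A: rows 2-8 cols 2-4 z=2 -> covers; best now A (z=2)
  B: rows 3-5 cols 1-2 z=4 -> covers; best now A (z=2)
  C: rows 9-10 cols 1-5 -> outside (row miss)
Winner: A at z=2

Answer: A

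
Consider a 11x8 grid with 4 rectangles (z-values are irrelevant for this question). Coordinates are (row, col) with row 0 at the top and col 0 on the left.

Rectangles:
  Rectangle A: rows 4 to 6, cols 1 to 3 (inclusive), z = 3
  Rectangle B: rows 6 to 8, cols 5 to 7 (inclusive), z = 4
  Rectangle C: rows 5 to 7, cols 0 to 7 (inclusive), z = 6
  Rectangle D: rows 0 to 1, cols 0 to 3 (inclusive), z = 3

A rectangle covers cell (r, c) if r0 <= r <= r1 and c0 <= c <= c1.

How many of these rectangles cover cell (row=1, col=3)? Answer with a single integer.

Answer: 1

Derivation:
Check cell (1,3):
  A: rows 4-6 cols 1-3 -> outside (row miss)
  B: rows 6-8 cols 5-7 -> outside (row miss)
  C: rows 5-7 cols 0-7 -> outside (row miss)
  D: rows 0-1 cols 0-3 -> covers
Count covering = 1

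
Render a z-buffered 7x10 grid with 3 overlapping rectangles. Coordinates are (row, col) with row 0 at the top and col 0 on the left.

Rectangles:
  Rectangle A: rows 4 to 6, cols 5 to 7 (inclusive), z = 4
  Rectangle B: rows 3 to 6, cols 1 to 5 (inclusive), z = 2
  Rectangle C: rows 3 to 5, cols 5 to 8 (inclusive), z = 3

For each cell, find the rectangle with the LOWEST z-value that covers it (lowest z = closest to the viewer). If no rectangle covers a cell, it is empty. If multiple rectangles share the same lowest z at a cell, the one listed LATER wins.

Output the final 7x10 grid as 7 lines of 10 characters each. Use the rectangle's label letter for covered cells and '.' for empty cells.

..........
..........
..........
.BBBBBCCC.
.BBBBBCCC.
.BBBBBCCC.
.BBBBBAA..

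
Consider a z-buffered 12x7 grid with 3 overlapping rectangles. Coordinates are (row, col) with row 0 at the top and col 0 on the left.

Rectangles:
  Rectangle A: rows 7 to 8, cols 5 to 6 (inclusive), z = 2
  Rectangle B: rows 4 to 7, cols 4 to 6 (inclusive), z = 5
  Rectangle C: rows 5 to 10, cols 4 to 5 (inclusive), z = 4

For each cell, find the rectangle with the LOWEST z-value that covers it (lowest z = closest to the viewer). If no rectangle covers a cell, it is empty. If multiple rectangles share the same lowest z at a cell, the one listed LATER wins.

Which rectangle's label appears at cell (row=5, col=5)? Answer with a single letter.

Answer: C

Derivation:
Check cell (5,5):
  A: rows 7-8 cols 5-6 -> outside (row miss)
  B: rows 4-7 cols 4-6 z=5 -> covers; best now B (z=5)
  C: rows 5-10 cols 4-5 z=4 -> covers; best now C (z=4)
Winner: C at z=4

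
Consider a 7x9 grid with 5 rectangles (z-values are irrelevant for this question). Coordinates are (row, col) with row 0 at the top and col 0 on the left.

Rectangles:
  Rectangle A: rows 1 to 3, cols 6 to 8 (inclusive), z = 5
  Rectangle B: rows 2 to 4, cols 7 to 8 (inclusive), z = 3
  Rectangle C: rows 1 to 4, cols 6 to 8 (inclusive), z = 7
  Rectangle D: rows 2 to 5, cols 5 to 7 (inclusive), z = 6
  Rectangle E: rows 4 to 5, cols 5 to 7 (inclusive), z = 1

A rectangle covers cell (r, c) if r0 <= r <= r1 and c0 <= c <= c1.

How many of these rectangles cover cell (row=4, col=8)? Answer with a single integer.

Answer: 2

Derivation:
Check cell (4,8):
  A: rows 1-3 cols 6-8 -> outside (row miss)
  B: rows 2-4 cols 7-8 -> covers
  C: rows 1-4 cols 6-8 -> covers
  D: rows 2-5 cols 5-7 -> outside (col miss)
  E: rows 4-5 cols 5-7 -> outside (col miss)
Count covering = 2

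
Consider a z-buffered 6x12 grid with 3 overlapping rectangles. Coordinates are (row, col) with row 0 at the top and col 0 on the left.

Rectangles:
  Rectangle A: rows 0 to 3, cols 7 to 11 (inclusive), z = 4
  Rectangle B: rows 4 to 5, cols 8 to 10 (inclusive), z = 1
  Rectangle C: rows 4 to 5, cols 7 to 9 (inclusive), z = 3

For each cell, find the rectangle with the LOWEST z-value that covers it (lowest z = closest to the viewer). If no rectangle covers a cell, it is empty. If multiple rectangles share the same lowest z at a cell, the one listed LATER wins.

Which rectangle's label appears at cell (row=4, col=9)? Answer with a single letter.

Answer: B

Derivation:
Check cell (4,9):
  A: rows 0-3 cols 7-11 -> outside (row miss)
  B: rows 4-5 cols 8-10 z=1 -> covers; best now B (z=1)
  C: rows 4-5 cols 7-9 z=3 -> covers; best now B (z=1)
Winner: B at z=1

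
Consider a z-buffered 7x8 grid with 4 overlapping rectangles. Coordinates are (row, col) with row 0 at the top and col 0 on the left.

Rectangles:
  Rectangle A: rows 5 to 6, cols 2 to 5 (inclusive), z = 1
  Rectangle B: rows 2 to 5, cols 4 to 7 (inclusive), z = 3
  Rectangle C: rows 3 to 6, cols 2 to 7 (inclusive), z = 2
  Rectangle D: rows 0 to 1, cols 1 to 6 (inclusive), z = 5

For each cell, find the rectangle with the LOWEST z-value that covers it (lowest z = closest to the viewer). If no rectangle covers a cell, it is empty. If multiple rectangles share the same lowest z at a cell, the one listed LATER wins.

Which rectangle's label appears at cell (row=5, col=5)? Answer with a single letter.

Answer: A

Derivation:
Check cell (5,5):
  A: rows 5-6 cols 2-5 z=1 -> covers; best now A (z=1)
  B: rows 2-5 cols 4-7 z=3 -> covers; best now A (z=1)
  C: rows 3-6 cols 2-7 z=2 -> covers; best now A (z=1)
  D: rows 0-1 cols 1-6 -> outside (row miss)
Winner: A at z=1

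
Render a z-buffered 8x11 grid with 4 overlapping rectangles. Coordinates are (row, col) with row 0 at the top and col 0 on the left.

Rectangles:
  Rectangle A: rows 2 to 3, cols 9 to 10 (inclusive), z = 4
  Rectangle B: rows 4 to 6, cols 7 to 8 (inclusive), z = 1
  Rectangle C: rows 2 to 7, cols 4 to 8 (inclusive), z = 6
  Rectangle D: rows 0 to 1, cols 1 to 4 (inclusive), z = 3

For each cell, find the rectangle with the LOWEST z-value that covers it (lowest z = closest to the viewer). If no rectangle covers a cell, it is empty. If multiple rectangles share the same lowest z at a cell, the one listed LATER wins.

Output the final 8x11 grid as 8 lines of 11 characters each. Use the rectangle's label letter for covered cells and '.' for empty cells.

.DDDD......
.DDDD......
....CCCCCAA
....CCCCCAA
....CCCBB..
....CCCBB..
....CCCBB..
....CCCCC..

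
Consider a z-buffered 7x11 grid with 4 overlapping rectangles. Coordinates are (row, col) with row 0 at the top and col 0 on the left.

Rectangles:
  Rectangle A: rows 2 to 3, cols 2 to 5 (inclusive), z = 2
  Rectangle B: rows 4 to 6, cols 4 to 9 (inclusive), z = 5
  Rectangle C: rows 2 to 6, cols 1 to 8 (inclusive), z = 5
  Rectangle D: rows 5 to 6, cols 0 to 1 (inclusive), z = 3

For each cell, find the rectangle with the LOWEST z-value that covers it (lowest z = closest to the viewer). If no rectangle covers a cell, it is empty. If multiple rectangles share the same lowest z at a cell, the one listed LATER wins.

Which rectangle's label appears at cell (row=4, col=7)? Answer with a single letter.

Answer: C

Derivation:
Check cell (4,7):
  A: rows 2-3 cols 2-5 -> outside (row miss)
  B: rows 4-6 cols 4-9 z=5 -> covers; best now B (z=5)
  C: rows 2-6 cols 1-8 z=5 -> covers; best now C (z=5)
  D: rows 5-6 cols 0-1 -> outside (row miss)
Winner: C at z=5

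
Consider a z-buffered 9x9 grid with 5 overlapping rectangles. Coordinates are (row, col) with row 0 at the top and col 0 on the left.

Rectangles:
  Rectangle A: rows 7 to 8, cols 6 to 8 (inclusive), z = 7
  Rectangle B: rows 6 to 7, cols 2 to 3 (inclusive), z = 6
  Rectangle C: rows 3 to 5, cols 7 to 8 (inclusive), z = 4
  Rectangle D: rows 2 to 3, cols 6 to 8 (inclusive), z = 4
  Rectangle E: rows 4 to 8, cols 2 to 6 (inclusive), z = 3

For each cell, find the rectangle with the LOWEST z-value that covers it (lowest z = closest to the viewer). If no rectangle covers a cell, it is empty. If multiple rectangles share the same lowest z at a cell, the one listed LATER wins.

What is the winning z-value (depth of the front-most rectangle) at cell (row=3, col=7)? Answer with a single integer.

Answer: 4

Derivation:
Check cell (3,7):
  A: rows 7-8 cols 6-8 -> outside (row miss)
  B: rows 6-7 cols 2-3 -> outside (row miss)
  C: rows 3-5 cols 7-8 z=4 -> covers; best now C (z=4)
  D: rows 2-3 cols 6-8 z=4 -> covers; best now D (z=4)
  E: rows 4-8 cols 2-6 -> outside (row miss)
Winner: D at z=4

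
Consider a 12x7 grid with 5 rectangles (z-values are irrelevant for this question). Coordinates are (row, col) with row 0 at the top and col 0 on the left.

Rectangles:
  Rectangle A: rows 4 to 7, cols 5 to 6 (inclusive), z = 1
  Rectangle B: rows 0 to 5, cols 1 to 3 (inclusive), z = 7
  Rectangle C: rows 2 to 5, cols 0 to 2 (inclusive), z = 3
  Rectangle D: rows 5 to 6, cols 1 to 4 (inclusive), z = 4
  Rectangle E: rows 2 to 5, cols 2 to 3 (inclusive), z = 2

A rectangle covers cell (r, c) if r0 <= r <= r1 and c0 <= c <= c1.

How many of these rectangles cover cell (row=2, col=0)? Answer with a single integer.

Check cell (2,0):
  A: rows 4-7 cols 5-6 -> outside (row miss)
  B: rows 0-5 cols 1-3 -> outside (col miss)
  C: rows 2-5 cols 0-2 -> covers
  D: rows 5-6 cols 1-4 -> outside (row miss)
  E: rows 2-5 cols 2-3 -> outside (col miss)
Count covering = 1

Answer: 1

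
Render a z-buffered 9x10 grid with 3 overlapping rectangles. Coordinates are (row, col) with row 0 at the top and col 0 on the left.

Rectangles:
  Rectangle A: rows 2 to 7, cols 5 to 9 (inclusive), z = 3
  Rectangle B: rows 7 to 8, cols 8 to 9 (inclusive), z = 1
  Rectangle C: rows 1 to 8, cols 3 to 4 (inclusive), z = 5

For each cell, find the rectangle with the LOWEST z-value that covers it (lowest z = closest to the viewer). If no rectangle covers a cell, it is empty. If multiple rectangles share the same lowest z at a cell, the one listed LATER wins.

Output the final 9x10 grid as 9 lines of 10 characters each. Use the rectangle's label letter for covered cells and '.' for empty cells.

..........
...CC.....
...CCAAAAA
...CCAAAAA
...CCAAAAA
...CCAAAAA
...CCAAAAA
...CCAAABB
...CC...BB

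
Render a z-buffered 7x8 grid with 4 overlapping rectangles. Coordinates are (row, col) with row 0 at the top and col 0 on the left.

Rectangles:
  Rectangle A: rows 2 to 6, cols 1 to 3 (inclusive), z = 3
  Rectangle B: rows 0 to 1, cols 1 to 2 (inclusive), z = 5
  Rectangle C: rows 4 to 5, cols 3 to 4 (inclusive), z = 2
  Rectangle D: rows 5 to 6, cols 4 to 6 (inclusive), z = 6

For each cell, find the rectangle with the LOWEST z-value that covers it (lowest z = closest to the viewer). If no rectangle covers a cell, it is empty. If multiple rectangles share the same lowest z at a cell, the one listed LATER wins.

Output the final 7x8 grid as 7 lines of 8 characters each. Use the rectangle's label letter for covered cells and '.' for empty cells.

.BB.....
.BB.....
.AAA....
.AAA....
.AACC...
.AACCDD.
.AAADDD.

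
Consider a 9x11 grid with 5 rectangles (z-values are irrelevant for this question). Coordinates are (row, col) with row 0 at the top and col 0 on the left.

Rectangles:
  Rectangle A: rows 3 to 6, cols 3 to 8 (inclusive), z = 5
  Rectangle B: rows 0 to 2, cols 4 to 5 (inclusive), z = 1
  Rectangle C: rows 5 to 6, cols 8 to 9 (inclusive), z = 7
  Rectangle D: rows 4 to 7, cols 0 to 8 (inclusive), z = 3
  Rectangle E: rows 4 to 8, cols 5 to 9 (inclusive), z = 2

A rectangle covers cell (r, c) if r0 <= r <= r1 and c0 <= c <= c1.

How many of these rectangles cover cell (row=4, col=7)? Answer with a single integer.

Check cell (4,7):
  A: rows 3-6 cols 3-8 -> covers
  B: rows 0-2 cols 4-5 -> outside (row miss)
  C: rows 5-6 cols 8-9 -> outside (row miss)
  D: rows 4-7 cols 0-8 -> covers
  E: rows 4-8 cols 5-9 -> covers
Count covering = 3

Answer: 3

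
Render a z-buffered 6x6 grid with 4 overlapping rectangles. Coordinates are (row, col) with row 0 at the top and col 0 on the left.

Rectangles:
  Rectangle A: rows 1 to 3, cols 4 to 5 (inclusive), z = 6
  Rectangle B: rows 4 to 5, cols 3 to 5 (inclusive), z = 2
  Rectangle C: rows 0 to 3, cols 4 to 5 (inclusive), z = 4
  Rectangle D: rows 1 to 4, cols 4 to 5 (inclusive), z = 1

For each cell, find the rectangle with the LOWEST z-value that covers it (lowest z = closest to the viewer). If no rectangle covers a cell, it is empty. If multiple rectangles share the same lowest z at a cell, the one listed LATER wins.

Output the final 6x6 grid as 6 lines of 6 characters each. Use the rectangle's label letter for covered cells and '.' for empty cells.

....CC
....DD
....DD
....DD
...BDD
...BBB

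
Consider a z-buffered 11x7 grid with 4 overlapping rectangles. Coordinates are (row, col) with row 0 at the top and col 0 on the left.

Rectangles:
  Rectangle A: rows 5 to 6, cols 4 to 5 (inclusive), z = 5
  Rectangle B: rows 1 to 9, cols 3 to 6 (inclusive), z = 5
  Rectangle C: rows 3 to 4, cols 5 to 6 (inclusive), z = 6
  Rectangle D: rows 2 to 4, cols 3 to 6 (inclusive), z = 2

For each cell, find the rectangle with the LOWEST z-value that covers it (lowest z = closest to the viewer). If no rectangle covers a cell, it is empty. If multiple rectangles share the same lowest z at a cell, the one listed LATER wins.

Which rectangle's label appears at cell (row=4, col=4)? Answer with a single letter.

Answer: D

Derivation:
Check cell (4,4):
  A: rows 5-6 cols 4-5 -> outside (row miss)
  B: rows 1-9 cols 3-6 z=5 -> covers; best now B (z=5)
  C: rows 3-4 cols 5-6 -> outside (col miss)
  D: rows 2-4 cols 3-6 z=2 -> covers; best now D (z=2)
Winner: D at z=2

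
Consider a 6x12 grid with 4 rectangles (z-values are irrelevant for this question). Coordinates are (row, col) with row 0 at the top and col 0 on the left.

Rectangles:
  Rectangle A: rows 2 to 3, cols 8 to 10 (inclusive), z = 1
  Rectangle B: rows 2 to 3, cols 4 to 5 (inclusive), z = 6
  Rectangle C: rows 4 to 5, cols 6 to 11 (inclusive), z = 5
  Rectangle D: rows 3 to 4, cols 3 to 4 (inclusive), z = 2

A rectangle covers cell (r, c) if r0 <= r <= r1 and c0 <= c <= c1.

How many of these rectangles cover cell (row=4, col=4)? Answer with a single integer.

Answer: 1

Derivation:
Check cell (4,4):
  A: rows 2-3 cols 8-10 -> outside (row miss)
  B: rows 2-3 cols 4-5 -> outside (row miss)
  C: rows 4-5 cols 6-11 -> outside (col miss)
  D: rows 3-4 cols 3-4 -> covers
Count covering = 1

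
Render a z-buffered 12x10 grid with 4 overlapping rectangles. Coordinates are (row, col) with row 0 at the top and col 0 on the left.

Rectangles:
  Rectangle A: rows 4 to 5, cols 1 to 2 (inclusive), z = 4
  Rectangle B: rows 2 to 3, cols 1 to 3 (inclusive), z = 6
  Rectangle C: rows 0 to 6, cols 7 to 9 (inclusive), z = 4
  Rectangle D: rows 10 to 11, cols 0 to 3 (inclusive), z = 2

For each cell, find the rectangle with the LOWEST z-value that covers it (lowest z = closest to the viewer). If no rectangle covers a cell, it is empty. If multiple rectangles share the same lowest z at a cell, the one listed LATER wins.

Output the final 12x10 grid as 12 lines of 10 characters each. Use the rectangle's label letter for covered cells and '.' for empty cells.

.......CCC
.......CCC
.BBB...CCC
.BBB...CCC
.AA....CCC
.AA....CCC
.......CCC
..........
..........
..........
DDDD......
DDDD......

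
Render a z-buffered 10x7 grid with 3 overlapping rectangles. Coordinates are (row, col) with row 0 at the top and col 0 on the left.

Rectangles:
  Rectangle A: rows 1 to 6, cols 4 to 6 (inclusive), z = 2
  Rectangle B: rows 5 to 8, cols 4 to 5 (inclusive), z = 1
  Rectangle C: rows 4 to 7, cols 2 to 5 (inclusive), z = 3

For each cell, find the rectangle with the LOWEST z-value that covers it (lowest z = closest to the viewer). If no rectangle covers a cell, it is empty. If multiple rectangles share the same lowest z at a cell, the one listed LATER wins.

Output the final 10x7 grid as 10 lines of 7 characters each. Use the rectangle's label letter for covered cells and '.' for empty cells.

.......
....AAA
....AAA
....AAA
..CCAAA
..CCBBA
..CCBBA
..CCBB.
....BB.
.......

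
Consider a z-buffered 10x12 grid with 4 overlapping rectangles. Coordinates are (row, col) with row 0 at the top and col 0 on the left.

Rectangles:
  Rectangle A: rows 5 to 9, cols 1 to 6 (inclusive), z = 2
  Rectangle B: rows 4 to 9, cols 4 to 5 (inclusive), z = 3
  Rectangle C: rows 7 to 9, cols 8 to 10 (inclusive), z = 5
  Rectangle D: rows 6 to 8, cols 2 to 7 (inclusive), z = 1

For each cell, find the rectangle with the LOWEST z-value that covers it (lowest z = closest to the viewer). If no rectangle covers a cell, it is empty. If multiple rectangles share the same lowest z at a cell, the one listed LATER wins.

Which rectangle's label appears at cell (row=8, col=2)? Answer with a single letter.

Check cell (8,2):
  A: rows 5-9 cols 1-6 z=2 -> covers; best now A (z=2)
  B: rows 4-9 cols 4-5 -> outside (col miss)
  C: rows 7-9 cols 8-10 -> outside (col miss)
  D: rows 6-8 cols 2-7 z=1 -> covers; best now D (z=1)
Winner: D at z=1

Answer: D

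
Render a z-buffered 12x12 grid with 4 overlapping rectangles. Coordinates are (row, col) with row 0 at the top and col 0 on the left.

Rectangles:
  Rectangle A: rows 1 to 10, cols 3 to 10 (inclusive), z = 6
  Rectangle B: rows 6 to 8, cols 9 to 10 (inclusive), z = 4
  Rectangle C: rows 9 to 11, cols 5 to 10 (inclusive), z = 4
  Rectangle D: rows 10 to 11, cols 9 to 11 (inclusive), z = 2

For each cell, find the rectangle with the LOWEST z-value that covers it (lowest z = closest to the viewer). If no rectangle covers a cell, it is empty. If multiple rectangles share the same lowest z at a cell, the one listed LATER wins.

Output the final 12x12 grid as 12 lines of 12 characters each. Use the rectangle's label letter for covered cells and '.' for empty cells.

............
...AAAAAAAA.
...AAAAAAAA.
...AAAAAAAA.
...AAAAAAAA.
...AAAAAAAA.
...AAAAAABB.
...AAAAAABB.
...AAAAAABB.
...AACCCCCC.
...AACCCCDDD
.....CCCCDDD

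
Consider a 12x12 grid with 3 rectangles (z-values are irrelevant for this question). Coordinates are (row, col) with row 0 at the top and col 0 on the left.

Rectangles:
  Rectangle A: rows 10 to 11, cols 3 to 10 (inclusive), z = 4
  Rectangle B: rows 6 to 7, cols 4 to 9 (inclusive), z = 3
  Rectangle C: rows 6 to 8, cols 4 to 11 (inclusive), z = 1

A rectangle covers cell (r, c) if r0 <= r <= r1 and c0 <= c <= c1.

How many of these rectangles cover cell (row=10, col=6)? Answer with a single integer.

Check cell (10,6):
  A: rows 10-11 cols 3-10 -> covers
  B: rows 6-7 cols 4-9 -> outside (row miss)
  C: rows 6-8 cols 4-11 -> outside (row miss)
Count covering = 1

Answer: 1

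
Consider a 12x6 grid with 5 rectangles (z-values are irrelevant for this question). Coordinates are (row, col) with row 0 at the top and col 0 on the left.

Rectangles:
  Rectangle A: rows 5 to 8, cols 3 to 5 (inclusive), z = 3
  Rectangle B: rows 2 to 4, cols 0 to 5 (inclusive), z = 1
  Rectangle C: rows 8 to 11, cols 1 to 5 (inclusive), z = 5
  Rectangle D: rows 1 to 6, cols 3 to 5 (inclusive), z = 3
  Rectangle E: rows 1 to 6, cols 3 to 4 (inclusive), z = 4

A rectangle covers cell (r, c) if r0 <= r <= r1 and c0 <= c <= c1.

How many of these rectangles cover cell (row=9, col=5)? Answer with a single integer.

Answer: 1

Derivation:
Check cell (9,5):
  A: rows 5-8 cols 3-5 -> outside (row miss)
  B: rows 2-4 cols 0-5 -> outside (row miss)
  C: rows 8-11 cols 1-5 -> covers
  D: rows 1-6 cols 3-5 -> outside (row miss)
  E: rows 1-6 cols 3-4 -> outside (row miss)
Count covering = 1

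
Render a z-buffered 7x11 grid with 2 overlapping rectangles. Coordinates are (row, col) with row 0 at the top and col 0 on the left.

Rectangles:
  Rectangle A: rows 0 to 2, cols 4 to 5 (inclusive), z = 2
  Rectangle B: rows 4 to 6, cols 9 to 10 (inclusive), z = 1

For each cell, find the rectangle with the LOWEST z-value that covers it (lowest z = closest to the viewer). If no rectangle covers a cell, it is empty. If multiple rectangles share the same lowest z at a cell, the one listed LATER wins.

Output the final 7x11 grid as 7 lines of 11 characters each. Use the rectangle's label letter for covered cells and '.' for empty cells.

....AA.....
....AA.....
....AA.....
...........
.........BB
.........BB
.........BB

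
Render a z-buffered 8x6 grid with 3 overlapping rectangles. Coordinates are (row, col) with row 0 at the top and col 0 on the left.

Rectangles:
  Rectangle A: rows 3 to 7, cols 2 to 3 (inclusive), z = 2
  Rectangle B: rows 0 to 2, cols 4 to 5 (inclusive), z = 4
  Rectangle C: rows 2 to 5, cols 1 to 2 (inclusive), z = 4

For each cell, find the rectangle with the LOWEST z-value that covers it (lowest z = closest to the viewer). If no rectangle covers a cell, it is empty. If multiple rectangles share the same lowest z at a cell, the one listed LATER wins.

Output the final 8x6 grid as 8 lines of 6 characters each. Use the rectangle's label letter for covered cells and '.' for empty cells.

....BB
....BB
.CC.BB
.CAA..
.CAA..
.CAA..
..AA..
..AA..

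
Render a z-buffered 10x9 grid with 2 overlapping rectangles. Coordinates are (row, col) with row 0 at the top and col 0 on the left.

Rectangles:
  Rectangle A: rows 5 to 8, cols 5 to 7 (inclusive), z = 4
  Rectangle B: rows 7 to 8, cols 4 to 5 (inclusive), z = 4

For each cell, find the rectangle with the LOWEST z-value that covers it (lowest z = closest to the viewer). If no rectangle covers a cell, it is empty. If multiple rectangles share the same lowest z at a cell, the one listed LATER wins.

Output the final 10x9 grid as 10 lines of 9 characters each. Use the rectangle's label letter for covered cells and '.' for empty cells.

.........
.........
.........
.........
.........
.....AAA.
.....AAA.
....BBAA.
....BBAA.
.........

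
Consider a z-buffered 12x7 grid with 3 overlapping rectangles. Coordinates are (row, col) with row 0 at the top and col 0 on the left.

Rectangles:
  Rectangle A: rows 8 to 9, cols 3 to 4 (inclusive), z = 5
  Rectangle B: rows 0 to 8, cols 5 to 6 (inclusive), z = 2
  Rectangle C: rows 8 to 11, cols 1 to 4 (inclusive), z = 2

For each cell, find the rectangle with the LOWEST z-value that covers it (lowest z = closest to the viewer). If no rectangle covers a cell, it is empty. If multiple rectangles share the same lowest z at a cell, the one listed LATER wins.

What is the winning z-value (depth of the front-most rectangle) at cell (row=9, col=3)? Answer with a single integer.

Check cell (9,3):
  A: rows 8-9 cols 3-4 z=5 -> covers; best now A (z=5)
  B: rows 0-8 cols 5-6 -> outside (row miss)
  C: rows 8-11 cols 1-4 z=2 -> covers; best now C (z=2)
Winner: C at z=2

Answer: 2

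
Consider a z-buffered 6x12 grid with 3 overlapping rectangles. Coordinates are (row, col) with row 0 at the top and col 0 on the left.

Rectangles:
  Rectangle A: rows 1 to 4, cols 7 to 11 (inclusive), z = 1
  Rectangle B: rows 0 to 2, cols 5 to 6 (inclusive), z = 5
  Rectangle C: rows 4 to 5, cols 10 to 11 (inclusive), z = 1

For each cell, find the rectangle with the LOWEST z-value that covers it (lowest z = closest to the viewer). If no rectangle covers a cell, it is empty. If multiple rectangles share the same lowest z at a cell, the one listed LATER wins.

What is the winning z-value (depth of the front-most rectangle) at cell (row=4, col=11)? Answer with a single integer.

Check cell (4,11):
  A: rows 1-4 cols 7-11 z=1 -> covers; best now A (z=1)
  B: rows 0-2 cols 5-6 -> outside (row miss)
  C: rows 4-5 cols 10-11 z=1 -> covers; best now C (z=1)
Winner: C at z=1

Answer: 1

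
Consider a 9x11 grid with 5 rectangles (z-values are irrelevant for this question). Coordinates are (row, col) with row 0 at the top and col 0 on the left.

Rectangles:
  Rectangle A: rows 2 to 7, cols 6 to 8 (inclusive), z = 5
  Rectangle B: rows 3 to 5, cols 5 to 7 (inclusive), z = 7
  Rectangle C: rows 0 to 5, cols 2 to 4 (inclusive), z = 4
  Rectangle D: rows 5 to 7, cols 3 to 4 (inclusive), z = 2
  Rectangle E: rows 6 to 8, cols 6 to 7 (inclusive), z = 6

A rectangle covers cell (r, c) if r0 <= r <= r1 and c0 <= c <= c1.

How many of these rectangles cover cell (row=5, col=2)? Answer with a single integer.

Check cell (5,2):
  A: rows 2-7 cols 6-8 -> outside (col miss)
  B: rows 3-5 cols 5-7 -> outside (col miss)
  C: rows 0-5 cols 2-4 -> covers
  D: rows 5-7 cols 3-4 -> outside (col miss)
  E: rows 6-8 cols 6-7 -> outside (row miss)
Count covering = 1

Answer: 1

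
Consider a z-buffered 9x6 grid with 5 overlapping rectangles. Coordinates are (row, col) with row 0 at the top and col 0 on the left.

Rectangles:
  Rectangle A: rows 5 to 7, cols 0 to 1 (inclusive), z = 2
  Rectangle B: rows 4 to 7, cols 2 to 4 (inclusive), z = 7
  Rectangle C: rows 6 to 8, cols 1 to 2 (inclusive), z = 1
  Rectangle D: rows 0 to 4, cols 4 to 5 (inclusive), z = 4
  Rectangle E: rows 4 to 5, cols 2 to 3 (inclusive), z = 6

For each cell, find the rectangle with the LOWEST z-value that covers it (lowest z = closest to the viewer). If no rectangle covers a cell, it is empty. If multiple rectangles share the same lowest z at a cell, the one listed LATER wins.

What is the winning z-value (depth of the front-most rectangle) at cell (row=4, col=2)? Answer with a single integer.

Answer: 6

Derivation:
Check cell (4,2):
  A: rows 5-7 cols 0-1 -> outside (row miss)
  B: rows 4-7 cols 2-4 z=7 -> covers; best now B (z=7)
  C: rows 6-8 cols 1-2 -> outside (row miss)
  D: rows 0-4 cols 4-5 -> outside (col miss)
  E: rows 4-5 cols 2-3 z=6 -> covers; best now E (z=6)
Winner: E at z=6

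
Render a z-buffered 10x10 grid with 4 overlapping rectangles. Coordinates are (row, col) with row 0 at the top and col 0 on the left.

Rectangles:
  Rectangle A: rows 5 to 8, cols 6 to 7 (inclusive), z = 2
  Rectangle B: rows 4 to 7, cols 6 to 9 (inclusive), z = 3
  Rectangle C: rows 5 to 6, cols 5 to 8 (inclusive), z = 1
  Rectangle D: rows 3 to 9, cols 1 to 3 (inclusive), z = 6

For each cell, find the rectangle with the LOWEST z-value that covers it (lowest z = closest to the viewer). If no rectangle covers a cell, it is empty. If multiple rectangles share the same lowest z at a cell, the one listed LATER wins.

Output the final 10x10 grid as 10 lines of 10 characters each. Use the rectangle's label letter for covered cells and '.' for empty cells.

..........
..........
..........
.DDD......
.DDD..BBBB
.DDD.CCCCB
.DDD.CCCCB
.DDD..AABB
.DDD..AA..
.DDD......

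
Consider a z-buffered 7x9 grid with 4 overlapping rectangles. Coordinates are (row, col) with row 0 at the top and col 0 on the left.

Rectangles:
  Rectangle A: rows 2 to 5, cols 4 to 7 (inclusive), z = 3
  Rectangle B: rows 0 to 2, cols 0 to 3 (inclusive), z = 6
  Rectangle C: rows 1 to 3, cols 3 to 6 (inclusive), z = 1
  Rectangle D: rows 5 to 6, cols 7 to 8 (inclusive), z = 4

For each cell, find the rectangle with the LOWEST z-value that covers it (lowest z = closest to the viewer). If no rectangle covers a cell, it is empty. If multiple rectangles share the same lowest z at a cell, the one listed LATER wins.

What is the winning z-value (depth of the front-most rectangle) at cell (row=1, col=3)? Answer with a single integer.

Check cell (1,3):
  A: rows 2-5 cols 4-7 -> outside (row miss)
  B: rows 0-2 cols 0-3 z=6 -> covers; best now B (z=6)
  C: rows 1-3 cols 3-6 z=1 -> covers; best now C (z=1)
  D: rows 5-6 cols 7-8 -> outside (row miss)
Winner: C at z=1

Answer: 1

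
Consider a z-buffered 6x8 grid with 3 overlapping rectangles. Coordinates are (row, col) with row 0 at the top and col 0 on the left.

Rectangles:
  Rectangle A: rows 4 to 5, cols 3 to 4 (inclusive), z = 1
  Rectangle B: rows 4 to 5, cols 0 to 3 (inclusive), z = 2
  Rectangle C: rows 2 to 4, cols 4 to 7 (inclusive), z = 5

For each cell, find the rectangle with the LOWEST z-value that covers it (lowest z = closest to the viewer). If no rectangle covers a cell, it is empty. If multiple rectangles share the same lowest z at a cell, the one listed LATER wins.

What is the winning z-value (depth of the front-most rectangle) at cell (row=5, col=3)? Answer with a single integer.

Answer: 1

Derivation:
Check cell (5,3):
  A: rows 4-5 cols 3-4 z=1 -> covers; best now A (z=1)
  B: rows 4-5 cols 0-3 z=2 -> covers; best now A (z=1)
  C: rows 2-4 cols 4-7 -> outside (row miss)
Winner: A at z=1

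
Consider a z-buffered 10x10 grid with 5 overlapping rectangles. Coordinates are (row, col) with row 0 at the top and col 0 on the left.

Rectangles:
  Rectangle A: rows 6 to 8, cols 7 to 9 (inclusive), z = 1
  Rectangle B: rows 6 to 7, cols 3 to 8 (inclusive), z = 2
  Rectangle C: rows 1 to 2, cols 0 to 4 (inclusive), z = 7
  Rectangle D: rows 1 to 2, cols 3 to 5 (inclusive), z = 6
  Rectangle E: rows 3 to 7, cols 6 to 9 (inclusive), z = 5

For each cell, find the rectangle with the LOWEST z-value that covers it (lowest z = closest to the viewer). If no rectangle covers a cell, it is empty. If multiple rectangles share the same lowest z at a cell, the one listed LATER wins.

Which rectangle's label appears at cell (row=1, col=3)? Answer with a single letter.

Check cell (1,3):
  A: rows 6-8 cols 7-9 -> outside (row miss)
  B: rows 6-7 cols 3-8 -> outside (row miss)
  C: rows 1-2 cols 0-4 z=7 -> covers; best now C (z=7)
  D: rows 1-2 cols 3-5 z=6 -> covers; best now D (z=6)
  E: rows 3-7 cols 6-9 -> outside (row miss)
Winner: D at z=6

Answer: D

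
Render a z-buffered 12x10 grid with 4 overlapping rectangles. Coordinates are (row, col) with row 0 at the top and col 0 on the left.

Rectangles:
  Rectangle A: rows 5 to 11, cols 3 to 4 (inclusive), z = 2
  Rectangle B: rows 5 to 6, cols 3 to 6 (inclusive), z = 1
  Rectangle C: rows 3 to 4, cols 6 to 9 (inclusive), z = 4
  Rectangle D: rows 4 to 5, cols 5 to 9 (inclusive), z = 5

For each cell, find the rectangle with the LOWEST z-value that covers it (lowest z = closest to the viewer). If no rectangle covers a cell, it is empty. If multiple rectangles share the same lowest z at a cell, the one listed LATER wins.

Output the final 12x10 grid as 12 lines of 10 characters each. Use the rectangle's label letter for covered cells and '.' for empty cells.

..........
..........
..........
......CCCC
.....DCCCC
...BBBBDDD
...BBBB...
...AA.....
...AA.....
...AA.....
...AA.....
...AA.....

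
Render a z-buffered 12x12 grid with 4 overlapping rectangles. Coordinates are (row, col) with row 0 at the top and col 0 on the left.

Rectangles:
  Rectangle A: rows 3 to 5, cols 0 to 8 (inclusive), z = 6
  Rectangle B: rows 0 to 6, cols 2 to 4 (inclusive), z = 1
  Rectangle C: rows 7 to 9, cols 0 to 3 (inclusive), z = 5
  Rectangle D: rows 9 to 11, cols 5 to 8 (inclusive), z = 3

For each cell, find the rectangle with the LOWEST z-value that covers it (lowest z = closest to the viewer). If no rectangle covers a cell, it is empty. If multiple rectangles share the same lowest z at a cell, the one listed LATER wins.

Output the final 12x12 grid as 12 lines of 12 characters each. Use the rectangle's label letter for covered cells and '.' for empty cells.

..BBB.......
..BBB.......
..BBB.......
AABBBAAAA...
AABBBAAAA...
AABBBAAAA...
..BBB.......
CCCC........
CCCC........
CCCC.DDDD...
.....DDDD...
.....DDDD...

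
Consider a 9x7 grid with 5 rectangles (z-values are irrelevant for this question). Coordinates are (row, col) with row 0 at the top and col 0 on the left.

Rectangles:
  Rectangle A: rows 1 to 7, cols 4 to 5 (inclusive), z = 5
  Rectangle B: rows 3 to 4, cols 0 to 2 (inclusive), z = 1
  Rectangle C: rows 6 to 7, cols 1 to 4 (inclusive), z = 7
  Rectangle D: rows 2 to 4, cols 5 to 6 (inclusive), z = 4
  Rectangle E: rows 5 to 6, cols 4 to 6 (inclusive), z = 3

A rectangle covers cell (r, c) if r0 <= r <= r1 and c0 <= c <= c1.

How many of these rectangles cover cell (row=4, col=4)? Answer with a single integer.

Answer: 1

Derivation:
Check cell (4,4):
  A: rows 1-7 cols 4-5 -> covers
  B: rows 3-4 cols 0-2 -> outside (col miss)
  C: rows 6-7 cols 1-4 -> outside (row miss)
  D: rows 2-4 cols 5-6 -> outside (col miss)
  E: rows 5-6 cols 4-6 -> outside (row miss)
Count covering = 1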